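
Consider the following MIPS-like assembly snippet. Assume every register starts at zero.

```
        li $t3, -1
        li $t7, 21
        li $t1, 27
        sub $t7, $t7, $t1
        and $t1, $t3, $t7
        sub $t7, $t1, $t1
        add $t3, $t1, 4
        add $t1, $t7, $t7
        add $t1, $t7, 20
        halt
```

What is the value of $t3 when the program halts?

-2

li $t3, -1 → $t3=-1
li $t7, 21 → $t7=21
li $t1, 27 → $t1=27
sub $t7, $t7, $t1 → $t7=21-27=-6
and $t1, $t3, $t7 → $t1=(-1)&(-6)=-6
sub $t7, $t1, $t1 → $t7=(-6)-(-6)=0
add $t3, $t1, 4 → $t3=(-6)+4=-2
add $t1, $t7, $t7 → $t1=0+0=0
add $t1, $t7, 20 → $t1=0+20=20
halt.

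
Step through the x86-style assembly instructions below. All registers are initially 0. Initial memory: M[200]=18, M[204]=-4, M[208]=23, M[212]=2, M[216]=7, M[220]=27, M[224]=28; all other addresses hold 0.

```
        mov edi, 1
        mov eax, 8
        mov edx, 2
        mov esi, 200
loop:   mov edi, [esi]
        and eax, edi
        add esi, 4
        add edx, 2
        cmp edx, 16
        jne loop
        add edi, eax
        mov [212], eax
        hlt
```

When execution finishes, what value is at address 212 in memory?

0

after mov edi, 1: edi=1
after mov eax, 8: eax=8
after mov edx, 2: edx=2
after mov esi, 200: esi=200
after mov edi, [esi]: edi=M[200]=18
after and eax, edi: eax=8&18=0
after add esi, 4: esi=200+4=204
after add edx, 2: edx=2+2=4
cmp edx, 16  (cmp 4,16)
jne loop: taken
after mov edi, [esi]: edi=M[204]=-4
after and eax, edi: eax=0&(-4)=0
after add esi, 4: esi=204+4=208
after add edx, 2: edx=4+2=6
cmp edx, 16  (cmp 6,16)
jne loop: taken
after mov edi, [esi]: edi=M[208]=23
after and eax, edi: eax=0&23=0
after add esi, 4: esi=208+4=212
after add edx, 2: edx=6+2=8
cmp edx, 16  (cmp 8,16)
jne loop: taken
after mov edi, [esi]: edi=M[212]=2
after and eax, edi: eax=0&2=0
after add esi, 4: esi=212+4=216
after add edx, 2: edx=8+2=10
cmp edx, 16  (cmp 10,16)
jne loop: taken
after mov edi, [esi]: edi=M[216]=7
after and eax, edi: eax=0&7=0
after add esi, 4: esi=216+4=220
after add edx, 2: edx=10+2=12
cmp edx, 16  (cmp 12,16)
jne loop: taken
after mov edi, [esi]: edi=M[220]=27
after and eax, edi: eax=0&27=0
after add esi, 4: esi=220+4=224
after add edx, 2: edx=12+2=14
cmp edx, 16  (cmp 14,16)
jne loop: taken
after mov edi, [esi]: edi=M[224]=28
after and eax, edi: eax=0&28=0
after add esi, 4: esi=224+4=228
after add edx, 2: edx=14+2=16
cmp edx, 16  (cmp 16,16)
jne loop: not taken
after add edi, eax: edi=28+0=28
mov [212], eax → M[212]=0
halt.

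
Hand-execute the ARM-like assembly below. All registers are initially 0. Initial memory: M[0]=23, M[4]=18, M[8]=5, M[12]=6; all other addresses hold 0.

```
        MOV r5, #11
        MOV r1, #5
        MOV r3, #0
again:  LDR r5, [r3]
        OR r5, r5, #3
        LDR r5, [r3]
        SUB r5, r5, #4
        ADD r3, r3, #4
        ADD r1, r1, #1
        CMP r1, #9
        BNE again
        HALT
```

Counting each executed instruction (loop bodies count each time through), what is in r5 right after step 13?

after MOV r5, #11: r5=11
after MOV r1, #5: r1=5
after MOV r3, #0: r3=0
after LDR r5, [r3]: r5=M[0]=23
after OR r5, r5, #3: r5=23|3=23
after LDR r5, [r3]: r5=M[0]=23
after SUB r5, r5, #4: r5=23-4=19
after ADD r3, r3, #4: r3=0+4=4
after ADD r1, r1, #1: r1=5+1=6
CMP r1, #9  (cmp 6,9)
BNE again: taken
after LDR r5, [r3]: r5=M[4]=18
after OR r5, r5, #3: r5=18|3=19
After step 13: r5 = 19.

19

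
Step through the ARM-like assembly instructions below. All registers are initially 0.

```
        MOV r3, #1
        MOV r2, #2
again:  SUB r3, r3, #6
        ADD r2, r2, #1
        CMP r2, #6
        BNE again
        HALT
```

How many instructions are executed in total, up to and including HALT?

r3=1
r2=2
r3=1-6=-5
r2=2+1=3
CMP r2, #6  (cmp 3,6)
BNE again: taken
r3=(-5)-6=-11
r2=3+1=4
CMP r2, #6  (cmp 4,6)
BNE again: taken
r3=(-11)-6=-17
r2=4+1=5
CMP r2, #6  (cmp 5,6)
BNE again: taken
r3=(-17)-6=-23
r2=5+1=6
CMP r2, #6  (cmp 6,6)
BNE again: not taken
halt.
Total executed instructions: 19.

19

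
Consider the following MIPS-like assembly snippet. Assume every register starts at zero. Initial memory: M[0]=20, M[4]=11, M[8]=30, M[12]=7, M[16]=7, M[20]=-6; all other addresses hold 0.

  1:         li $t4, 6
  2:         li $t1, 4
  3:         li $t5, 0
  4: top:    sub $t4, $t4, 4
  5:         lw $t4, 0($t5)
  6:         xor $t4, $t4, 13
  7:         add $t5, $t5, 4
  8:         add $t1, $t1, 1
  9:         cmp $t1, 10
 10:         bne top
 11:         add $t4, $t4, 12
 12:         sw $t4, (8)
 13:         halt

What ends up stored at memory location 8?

li $t4, 6 → $t4=6
li $t1, 4 → $t1=4
li $t5, 0 → $t5=0
sub $t4, $t4, 4 → $t4=6-4=2
lw $t4, 0($t5) → $t4=M[0]=20
xor $t4, $t4, 13 → $t4=20^13=25
add $t5, $t5, 4 → $t5=0+4=4
add $t1, $t1, 1 → $t1=4+1=5
cmp $t1, 10  (cmp 5,10)
bne top: taken
sub $t4, $t4, 4 → $t4=25-4=21
lw $t4, 0($t5) → $t4=M[4]=11
xor $t4, $t4, 13 → $t4=11^13=6
add $t5, $t5, 4 → $t5=4+4=8
add $t1, $t1, 1 → $t1=5+1=6
cmp $t1, 10  (cmp 6,10)
bne top: taken
sub $t4, $t4, 4 → $t4=6-4=2
lw $t4, 0($t5) → $t4=M[8]=30
xor $t4, $t4, 13 → $t4=30^13=19
add $t5, $t5, 4 → $t5=8+4=12
add $t1, $t1, 1 → $t1=6+1=7
cmp $t1, 10  (cmp 7,10)
bne top: taken
sub $t4, $t4, 4 → $t4=19-4=15
lw $t4, 0($t5) → $t4=M[12]=7
xor $t4, $t4, 13 → $t4=7^13=10
add $t5, $t5, 4 → $t5=12+4=16
add $t1, $t1, 1 → $t1=7+1=8
cmp $t1, 10  (cmp 8,10)
bne top: taken
sub $t4, $t4, 4 → $t4=10-4=6
lw $t4, 0($t5) → $t4=M[16]=7
xor $t4, $t4, 13 → $t4=7^13=10
add $t5, $t5, 4 → $t5=16+4=20
add $t1, $t1, 1 → $t1=8+1=9
cmp $t1, 10  (cmp 9,10)
bne top: taken
sub $t4, $t4, 4 → $t4=10-4=6
lw $t4, 0($t5) → $t4=M[20]=-6
xor $t4, $t4, 13 → $t4=(-6)^13=-9
add $t5, $t5, 4 → $t5=20+4=24
add $t1, $t1, 1 → $t1=9+1=10
cmp $t1, 10  (cmp 10,10)
bne top: not taken
add $t4, $t4, 12 → $t4=(-9)+12=3
sw $t4, (8) → M[8]=3
halt.

3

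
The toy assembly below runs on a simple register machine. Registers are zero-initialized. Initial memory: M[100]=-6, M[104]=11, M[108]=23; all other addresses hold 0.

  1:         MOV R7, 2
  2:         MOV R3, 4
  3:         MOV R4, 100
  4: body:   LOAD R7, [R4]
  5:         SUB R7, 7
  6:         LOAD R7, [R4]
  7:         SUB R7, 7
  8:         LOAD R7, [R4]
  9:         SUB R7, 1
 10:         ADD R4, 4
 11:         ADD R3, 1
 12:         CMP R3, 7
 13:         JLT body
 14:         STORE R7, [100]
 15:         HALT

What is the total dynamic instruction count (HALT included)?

R7=2
R3=4
R4=100
R7=M[100]=-6
R7=(-6)-7=-13
R7=M[100]=-6
R7=(-6)-7=-13
R7=M[100]=-6
R7=(-6)-1=-7
R4=100+4=104
R3=4+1=5
CMP R3, 7  (cmp 5,7)
JLT body: taken
R7=M[104]=11
R7=11-7=4
R7=M[104]=11
R7=11-7=4
R7=M[104]=11
R7=11-1=10
R4=104+4=108
R3=5+1=6
CMP R3, 7  (cmp 6,7)
JLT body: taken
R7=M[108]=23
R7=23-7=16
R7=M[108]=23
R7=23-7=16
R7=M[108]=23
R7=23-1=22
R4=108+4=112
R3=6+1=7
CMP R3, 7  (cmp 7,7)
JLT body: not taken
STORE R7, [100] → M[100]=22
halt.
Total executed instructions: 35.

35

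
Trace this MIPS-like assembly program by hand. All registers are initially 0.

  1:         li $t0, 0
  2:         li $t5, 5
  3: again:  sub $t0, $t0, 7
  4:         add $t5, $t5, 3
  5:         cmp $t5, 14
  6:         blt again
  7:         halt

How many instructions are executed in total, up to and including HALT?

after li $t0, 0: $t0=0
after li $t5, 5: $t5=5
after sub $t0, $t0, 7: $t0=0-7=-7
after add $t5, $t5, 3: $t5=5+3=8
cmp $t5, 14  (cmp 8,14)
blt again: taken
after sub $t0, $t0, 7: $t0=(-7)-7=-14
after add $t5, $t5, 3: $t5=8+3=11
cmp $t5, 14  (cmp 11,14)
blt again: taken
after sub $t0, $t0, 7: $t0=(-14)-7=-21
after add $t5, $t5, 3: $t5=11+3=14
cmp $t5, 14  (cmp 14,14)
blt again: not taken
halt.
Total executed instructions: 15.

15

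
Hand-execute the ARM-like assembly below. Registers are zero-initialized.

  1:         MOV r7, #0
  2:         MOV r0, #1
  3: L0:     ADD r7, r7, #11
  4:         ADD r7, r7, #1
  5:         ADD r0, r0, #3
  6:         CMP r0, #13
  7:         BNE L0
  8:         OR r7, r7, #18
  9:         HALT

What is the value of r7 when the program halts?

after MOV r7, #0: r7=0
after MOV r0, #1: r0=1
after ADD r7, r7, #11: r7=0+11=11
after ADD r7, r7, #1: r7=11+1=12
after ADD r0, r0, #3: r0=1+3=4
CMP r0, #13  (cmp 4,13)
BNE L0: taken
after ADD r7, r7, #11: r7=12+11=23
after ADD r7, r7, #1: r7=23+1=24
after ADD r0, r0, #3: r0=4+3=7
CMP r0, #13  (cmp 7,13)
BNE L0: taken
after ADD r7, r7, #11: r7=24+11=35
after ADD r7, r7, #1: r7=35+1=36
after ADD r0, r0, #3: r0=7+3=10
CMP r0, #13  (cmp 10,13)
BNE L0: taken
after ADD r7, r7, #11: r7=36+11=47
after ADD r7, r7, #1: r7=47+1=48
after ADD r0, r0, #3: r0=10+3=13
CMP r0, #13  (cmp 13,13)
BNE L0: not taken
after OR r7, r7, #18: r7=48|18=50
halt.

50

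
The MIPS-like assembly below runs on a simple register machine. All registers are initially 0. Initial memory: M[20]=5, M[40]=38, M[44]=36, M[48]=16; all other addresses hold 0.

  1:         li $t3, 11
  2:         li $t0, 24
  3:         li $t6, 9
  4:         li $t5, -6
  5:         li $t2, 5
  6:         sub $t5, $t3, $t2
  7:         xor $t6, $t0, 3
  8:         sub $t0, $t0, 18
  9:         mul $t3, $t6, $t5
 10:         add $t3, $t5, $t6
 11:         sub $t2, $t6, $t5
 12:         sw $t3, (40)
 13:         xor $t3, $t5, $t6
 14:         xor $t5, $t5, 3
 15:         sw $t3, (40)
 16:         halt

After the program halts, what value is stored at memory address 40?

29

$t3=11
$t0=24
$t6=9
$t5=-6
$t2=5
$t5=11-5=6
$t6=24^3=27
$t0=24-18=6
$t3=27*6=162
$t3=6+27=33
$t2=27-6=21
sw $t3, (40) → M[40]=33
$t3=6^27=29
$t5=6^3=5
sw $t3, (40) → M[40]=29
halt.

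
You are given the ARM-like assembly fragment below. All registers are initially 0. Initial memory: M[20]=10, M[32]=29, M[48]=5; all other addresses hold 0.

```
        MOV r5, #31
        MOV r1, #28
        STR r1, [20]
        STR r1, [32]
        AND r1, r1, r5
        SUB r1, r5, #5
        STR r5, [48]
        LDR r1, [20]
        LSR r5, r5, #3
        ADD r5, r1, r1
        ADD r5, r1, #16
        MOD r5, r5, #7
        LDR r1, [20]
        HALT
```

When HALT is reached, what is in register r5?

2

after MOV r5, #31: r5=31
after MOV r1, #28: r1=28
STR r1, [20] → M[20]=28
STR r1, [32] → M[32]=28
after AND r1, r1, r5: r1=28&31=28
after SUB r1, r5, #5: r1=31-5=26
STR r5, [48] → M[48]=31
after LDR r1, [20]: r1=M[20]=28
after LSR r5, r5, #3: r5=31>>3=3
after ADD r5, r1, r1: r5=28+28=56
after ADD r5, r1, #16: r5=28+16=44
after MOD r5, r5, #7: r5=44%7=2
after LDR r1, [20]: r1=M[20]=28
halt.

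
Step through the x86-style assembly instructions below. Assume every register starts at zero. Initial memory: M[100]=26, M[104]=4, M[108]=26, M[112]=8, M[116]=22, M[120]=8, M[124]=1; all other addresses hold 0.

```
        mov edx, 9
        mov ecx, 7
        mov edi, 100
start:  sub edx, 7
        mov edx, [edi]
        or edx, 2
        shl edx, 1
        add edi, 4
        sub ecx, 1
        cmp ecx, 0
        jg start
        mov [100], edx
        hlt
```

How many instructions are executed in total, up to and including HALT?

mov edx, 9 → edx=9
mov ecx, 7 → ecx=7
mov edi, 100 → edi=100
sub edx, 7 → edx=9-7=2
mov edx, [edi] → edx=M[100]=26
or edx, 2 → edx=26|2=26
shl edx, 1 → edx=26<<1=52
add edi, 4 → edi=100+4=104
sub ecx, 1 → ecx=7-1=6
cmp ecx, 0  (cmp 6,0)
jg start: taken
sub edx, 7 → edx=52-7=45
mov edx, [edi] → edx=M[104]=4
or edx, 2 → edx=4|2=6
shl edx, 1 → edx=6<<1=12
add edi, 4 → edi=104+4=108
sub ecx, 1 → ecx=6-1=5
cmp ecx, 0  (cmp 5,0)
jg start: taken
sub edx, 7 → edx=12-7=5
mov edx, [edi] → edx=M[108]=26
or edx, 2 → edx=26|2=26
shl edx, 1 → edx=26<<1=52
add edi, 4 → edi=108+4=112
sub ecx, 1 → ecx=5-1=4
cmp ecx, 0  (cmp 4,0)
jg start: taken
sub edx, 7 → edx=52-7=45
mov edx, [edi] → edx=M[112]=8
or edx, 2 → edx=8|2=10
shl edx, 1 → edx=10<<1=20
add edi, 4 → edi=112+4=116
sub ecx, 1 → ecx=4-1=3
cmp ecx, 0  (cmp 3,0)
jg start: taken
sub edx, 7 → edx=20-7=13
mov edx, [edi] → edx=M[116]=22
or edx, 2 → edx=22|2=22
shl edx, 1 → edx=22<<1=44
add edi, 4 → edi=116+4=120
sub ecx, 1 → ecx=3-1=2
cmp ecx, 0  (cmp 2,0)
jg start: taken
sub edx, 7 → edx=44-7=37
mov edx, [edi] → edx=M[120]=8
or edx, 2 → edx=8|2=10
shl edx, 1 → edx=10<<1=20
add edi, 4 → edi=120+4=124
sub ecx, 1 → ecx=2-1=1
cmp ecx, 0  (cmp 1,0)
jg start: taken
sub edx, 7 → edx=20-7=13
mov edx, [edi] → edx=M[124]=1
or edx, 2 → edx=1|2=3
shl edx, 1 → edx=3<<1=6
add edi, 4 → edi=124+4=128
sub ecx, 1 → ecx=1-1=0
cmp ecx, 0  (cmp 0,0)
jg start: not taken
mov [100], edx → M[100]=6
halt.
Total executed instructions: 61.

61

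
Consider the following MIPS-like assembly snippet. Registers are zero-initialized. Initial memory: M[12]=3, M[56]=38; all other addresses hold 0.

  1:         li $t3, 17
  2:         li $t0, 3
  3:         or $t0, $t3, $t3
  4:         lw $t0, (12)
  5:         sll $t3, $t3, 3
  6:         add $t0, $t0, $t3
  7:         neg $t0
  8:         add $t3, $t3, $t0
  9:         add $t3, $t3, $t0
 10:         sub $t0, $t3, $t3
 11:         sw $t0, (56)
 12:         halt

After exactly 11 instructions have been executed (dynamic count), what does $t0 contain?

0

li $t3, 17 → $t3=17
li $t0, 3 → $t0=3
or $t0, $t3, $t3 → $t0=17|17=17
lw $t0, (12) → $t0=M[12]=3
sll $t3, $t3, 3 → $t3=17<<3=136
add $t0, $t0, $t3 → $t0=3+136=139
neg $t0 → $t0=-(139)=-139
add $t3, $t3, $t0 → $t3=136+(-139)=-3
add $t3, $t3, $t0 → $t3=(-3)+(-139)=-142
sub $t0, $t3, $t3 → $t0=(-142)-(-142)=0
sw $t0, (56) → M[56]=0
After step 11: $t0 = 0.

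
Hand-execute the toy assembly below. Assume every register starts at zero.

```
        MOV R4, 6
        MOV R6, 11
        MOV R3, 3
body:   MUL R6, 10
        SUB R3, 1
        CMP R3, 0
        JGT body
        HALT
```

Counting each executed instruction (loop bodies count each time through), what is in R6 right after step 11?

1100

R4=6
R6=11
R3=3
R6=11*10=110
R3=3-1=2
CMP R3, 0  (cmp 2,0)
JGT body: taken
R6=110*10=1100
R3=2-1=1
CMP R3, 0  (cmp 1,0)
JGT body: taken
After step 11: R6 = 1100.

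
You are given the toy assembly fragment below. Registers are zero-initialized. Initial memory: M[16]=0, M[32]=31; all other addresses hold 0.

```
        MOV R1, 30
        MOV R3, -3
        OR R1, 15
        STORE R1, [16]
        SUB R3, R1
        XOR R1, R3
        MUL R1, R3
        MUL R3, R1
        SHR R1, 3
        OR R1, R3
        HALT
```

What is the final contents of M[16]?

after MOV R1, 30: R1=30
after MOV R3, -3: R3=-3
after OR R1, 15: R1=30|15=31
STORE R1, [16] → M[16]=31
after SUB R3, R1: R3=(-3)-31=-34
after XOR R1, R3: R1=31^(-34)=-63
after MUL R1, R3: R1=(-63)*(-34)=2142
after MUL R3, R1: R3=(-34)*2142=-72828
after SHR R1, 3: R1=2142>>3=267
after OR R1, R3: R1=267|(-72828)=-72817
halt.

31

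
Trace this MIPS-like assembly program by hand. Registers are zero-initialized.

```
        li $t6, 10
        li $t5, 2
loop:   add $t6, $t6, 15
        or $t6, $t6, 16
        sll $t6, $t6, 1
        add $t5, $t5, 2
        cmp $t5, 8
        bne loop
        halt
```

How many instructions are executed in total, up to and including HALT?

li $t6, 10 → $t6=10
li $t5, 2 → $t5=2
add $t6, $t6, 15 → $t6=10+15=25
or $t6, $t6, 16 → $t6=25|16=25
sll $t6, $t6, 1 → $t6=25<<1=50
add $t5, $t5, 2 → $t5=2+2=4
cmp $t5, 8  (cmp 4,8)
bne loop: taken
add $t6, $t6, 15 → $t6=50+15=65
or $t6, $t6, 16 → $t6=65|16=81
sll $t6, $t6, 1 → $t6=81<<1=162
add $t5, $t5, 2 → $t5=4+2=6
cmp $t5, 8  (cmp 6,8)
bne loop: taken
add $t6, $t6, 15 → $t6=162+15=177
or $t6, $t6, 16 → $t6=177|16=177
sll $t6, $t6, 1 → $t6=177<<1=354
add $t5, $t5, 2 → $t5=6+2=8
cmp $t5, 8  (cmp 8,8)
bne loop: not taken
halt.
Total executed instructions: 21.

21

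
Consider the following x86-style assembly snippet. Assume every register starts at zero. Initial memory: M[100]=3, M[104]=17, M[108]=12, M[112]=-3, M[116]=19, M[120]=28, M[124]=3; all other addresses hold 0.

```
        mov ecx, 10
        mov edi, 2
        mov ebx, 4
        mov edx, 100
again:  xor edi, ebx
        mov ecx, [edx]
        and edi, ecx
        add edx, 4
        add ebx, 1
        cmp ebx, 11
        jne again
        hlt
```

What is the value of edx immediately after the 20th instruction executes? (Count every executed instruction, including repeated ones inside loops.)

108

ecx=10
edi=2
ebx=4
edx=100
edi=2^4=6
ecx=M[100]=3
edi=6&3=2
edx=100+4=104
ebx=4+1=5
cmp ebx, 11  (cmp 5,11)
jne again: taken
edi=2^5=7
ecx=M[104]=17
edi=7&17=1
edx=104+4=108
ebx=5+1=6
cmp ebx, 11  (cmp 6,11)
jne again: taken
edi=1^6=7
ecx=M[108]=12
After step 20: edx = 108.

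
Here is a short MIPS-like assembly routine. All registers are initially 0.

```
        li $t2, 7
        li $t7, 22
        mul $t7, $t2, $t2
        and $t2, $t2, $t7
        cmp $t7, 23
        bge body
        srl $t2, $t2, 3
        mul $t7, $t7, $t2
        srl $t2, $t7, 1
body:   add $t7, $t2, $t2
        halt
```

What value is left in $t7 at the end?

after li $t2, 7: $t2=7
after li $t7, 22: $t7=22
after mul $t7, $t2, $t2: $t7=7*7=49
after and $t2, $t2, $t7: $t2=7&49=1
cmp $t7, 23  (cmp 49,23)
bge body: taken
after add $t7, $t2, $t2: $t7=1+1=2
halt.

2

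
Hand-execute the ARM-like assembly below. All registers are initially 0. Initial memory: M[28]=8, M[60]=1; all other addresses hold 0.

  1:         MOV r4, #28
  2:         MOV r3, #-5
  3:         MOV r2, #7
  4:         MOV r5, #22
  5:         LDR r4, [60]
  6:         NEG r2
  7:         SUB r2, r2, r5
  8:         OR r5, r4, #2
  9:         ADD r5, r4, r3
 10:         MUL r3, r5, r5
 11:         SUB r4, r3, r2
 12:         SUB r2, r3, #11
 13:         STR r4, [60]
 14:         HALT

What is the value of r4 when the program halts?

r4=28
r3=-5
r2=7
r5=22
r4=M[60]=1
r2=-(7)=-7
r2=(-7)-22=-29
r5=1|2=3
r5=1+(-5)=-4
r3=(-4)*(-4)=16
r4=16-(-29)=45
r2=16-11=5
STR r4, [60] → M[60]=45
halt.

45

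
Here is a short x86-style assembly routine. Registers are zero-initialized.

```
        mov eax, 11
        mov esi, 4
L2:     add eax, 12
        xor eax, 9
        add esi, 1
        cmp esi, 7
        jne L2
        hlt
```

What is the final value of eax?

mov eax, 11 → eax=11
mov esi, 4 → esi=4
add eax, 12 → eax=11+12=23
xor eax, 9 → eax=23^9=30
add esi, 1 → esi=4+1=5
cmp esi, 7  (cmp 5,7)
jne L2: taken
add eax, 12 → eax=30+12=42
xor eax, 9 → eax=42^9=35
add esi, 1 → esi=5+1=6
cmp esi, 7  (cmp 6,7)
jne L2: taken
add eax, 12 → eax=35+12=47
xor eax, 9 → eax=47^9=38
add esi, 1 → esi=6+1=7
cmp esi, 7  (cmp 7,7)
jne L2: not taken
halt.

38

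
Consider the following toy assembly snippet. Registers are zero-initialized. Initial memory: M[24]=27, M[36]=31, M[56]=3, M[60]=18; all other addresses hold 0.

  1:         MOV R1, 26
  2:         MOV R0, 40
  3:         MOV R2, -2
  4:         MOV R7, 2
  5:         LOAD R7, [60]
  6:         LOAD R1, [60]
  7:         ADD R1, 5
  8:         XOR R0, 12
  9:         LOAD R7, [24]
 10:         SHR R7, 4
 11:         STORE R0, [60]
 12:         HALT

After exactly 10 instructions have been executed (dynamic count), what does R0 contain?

36

R1=26
R0=40
R2=-2
R7=2
R7=M[60]=18
R1=M[60]=18
R1=18+5=23
R0=40^12=36
R7=M[24]=27
R7=27>>4=1
After step 10: R0 = 36.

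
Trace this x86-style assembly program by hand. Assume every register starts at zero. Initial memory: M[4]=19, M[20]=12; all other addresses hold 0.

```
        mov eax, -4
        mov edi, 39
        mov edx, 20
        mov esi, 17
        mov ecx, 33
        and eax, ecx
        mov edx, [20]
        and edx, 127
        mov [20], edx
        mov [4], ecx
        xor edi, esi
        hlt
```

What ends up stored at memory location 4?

mov eax, -4 → eax=-4
mov edi, 39 → edi=39
mov edx, 20 → edx=20
mov esi, 17 → esi=17
mov ecx, 33 → ecx=33
and eax, ecx → eax=(-4)&33=32
mov edx, [20] → edx=M[20]=12
and edx, 127 → edx=12&127=12
mov [20], edx → M[20]=12
mov [4], ecx → M[4]=33
xor edi, esi → edi=39^17=54
halt.

33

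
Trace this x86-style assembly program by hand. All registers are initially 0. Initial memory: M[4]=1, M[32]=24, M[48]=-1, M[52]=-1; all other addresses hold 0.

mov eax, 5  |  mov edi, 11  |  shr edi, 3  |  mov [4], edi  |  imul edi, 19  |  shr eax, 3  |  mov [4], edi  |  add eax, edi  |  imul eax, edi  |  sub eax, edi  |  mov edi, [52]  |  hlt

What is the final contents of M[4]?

mov eax, 5 → eax=5
mov edi, 11 → edi=11
shr edi, 3 → edi=11>>3=1
mov [4], edi → M[4]=1
imul edi, 19 → edi=1*19=19
shr eax, 3 → eax=5>>3=0
mov [4], edi → M[4]=19
add eax, edi → eax=0+19=19
imul eax, edi → eax=19*19=361
sub eax, edi → eax=361-19=342
mov edi, [52] → edi=M[52]=-1
halt.

19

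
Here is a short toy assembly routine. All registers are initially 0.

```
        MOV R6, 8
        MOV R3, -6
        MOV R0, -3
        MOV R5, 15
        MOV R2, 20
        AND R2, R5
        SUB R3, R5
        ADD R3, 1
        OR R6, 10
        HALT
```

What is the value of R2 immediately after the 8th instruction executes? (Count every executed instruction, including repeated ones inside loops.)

4

R6=8
R3=-6
R0=-3
R5=15
R2=20
R2=20&15=4
R3=(-6)-15=-21
R3=(-21)+1=-20
After step 8: R2 = 4.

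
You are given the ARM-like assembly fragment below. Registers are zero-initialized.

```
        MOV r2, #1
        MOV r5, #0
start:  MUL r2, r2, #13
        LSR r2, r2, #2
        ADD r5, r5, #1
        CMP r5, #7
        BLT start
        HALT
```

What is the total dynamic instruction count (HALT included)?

38

r2=1
r5=0
r2=1*13=13
r2=13>>2=3
r5=0+1=1
CMP r5, #7  (cmp 1,7)
BLT start: taken
r2=3*13=39
r2=39>>2=9
r5=1+1=2
CMP r5, #7  (cmp 2,7)
BLT start: taken
r2=9*13=117
r2=117>>2=29
r5=2+1=3
CMP r5, #7  (cmp 3,7)
BLT start: taken
r2=29*13=377
r2=377>>2=94
r5=3+1=4
CMP r5, #7  (cmp 4,7)
BLT start: taken
r2=94*13=1222
r2=1222>>2=305
r5=4+1=5
CMP r5, #7  (cmp 5,7)
BLT start: taken
r2=305*13=3965
r2=3965>>2=991
r5=5+1=6
CMP r5, #7  (cmp 6,7)
BLT start: taken
r2=991*13=12883
r2=12883>>2=3220
r5=6+1=7
CMP r5, #7  (cmp 7,7)
BLT start: not taken
halt.
Total executed instructions: 38.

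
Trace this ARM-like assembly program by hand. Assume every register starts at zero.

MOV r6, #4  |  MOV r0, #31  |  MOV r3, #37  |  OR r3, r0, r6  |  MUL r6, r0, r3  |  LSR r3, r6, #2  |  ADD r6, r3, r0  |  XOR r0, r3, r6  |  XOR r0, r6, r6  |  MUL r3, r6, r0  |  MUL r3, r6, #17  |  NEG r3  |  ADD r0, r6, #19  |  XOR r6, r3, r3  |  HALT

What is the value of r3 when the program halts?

-4607

after MOV r6, #4: r6=4
after MOV r0, #31: r0=31
after MOV r3, #37: r3=37
after OR r3, r0, r6: r3=31|4=31
after MUL r6, r0, r3: r6=31*31=961
after LSR r3, r6, #2: r3=961>>2=240
after ADD r6, r3, r0: r6=240+31=271
after XOR r0, r3, r6: r0=240^271=511
after XOR r0, r6, r6: r0=271^271=0
after MUL r3, r6, r0: r3=271*0=0
after MUL r3, r6, #17: r3=271*17=4607
after NEG r3: r3=-(4607)=-4607
after ADD r0, r6, #19: r0=271+19=290
after XOR r6, r3, r3: r6=(-4607)^(-4607)=0
halt.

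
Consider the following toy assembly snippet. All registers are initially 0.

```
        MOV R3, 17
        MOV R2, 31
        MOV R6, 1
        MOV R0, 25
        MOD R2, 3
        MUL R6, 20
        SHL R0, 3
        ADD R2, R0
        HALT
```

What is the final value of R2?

201

R3=17
R2=31
R6=1
R0=25
R2=31%3=1
R6=1*20=20
R0=25<<3=200
R2=1+200=201
halt.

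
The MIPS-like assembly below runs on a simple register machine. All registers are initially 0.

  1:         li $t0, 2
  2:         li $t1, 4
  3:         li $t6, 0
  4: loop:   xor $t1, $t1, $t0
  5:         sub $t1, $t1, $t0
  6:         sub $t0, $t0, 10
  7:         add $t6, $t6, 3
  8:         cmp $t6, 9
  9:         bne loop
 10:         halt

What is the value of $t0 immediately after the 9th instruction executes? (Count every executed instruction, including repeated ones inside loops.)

$t0=2
$t1=4
$t6=0
$t1=4^2=6
$t1=6-2=4
$t0=2-10=-8
$t6=0+3=3
cmp $t6, 9  (cmp 3,9)
bne loop: taken
After step 9: $t0 = -8.

-8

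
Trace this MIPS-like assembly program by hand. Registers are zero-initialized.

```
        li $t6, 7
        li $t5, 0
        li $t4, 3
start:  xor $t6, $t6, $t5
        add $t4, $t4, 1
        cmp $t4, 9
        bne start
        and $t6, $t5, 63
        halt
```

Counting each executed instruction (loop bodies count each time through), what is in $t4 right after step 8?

li $t6, 7 → $t6=7
li $t5, 0 → $t5=0
li $t4, 3 → $t4=3
xor $t6, $t6, $t5 → $t6=7^0=7
add $t4, $t4, 1 → $t4=3+1=4
cmp $t4, 9  (cmp 4,9)
bne start: taken
xor $t6, $t6, $t5 → $t6=7^0=7
After step 8: $t4 = 4.

4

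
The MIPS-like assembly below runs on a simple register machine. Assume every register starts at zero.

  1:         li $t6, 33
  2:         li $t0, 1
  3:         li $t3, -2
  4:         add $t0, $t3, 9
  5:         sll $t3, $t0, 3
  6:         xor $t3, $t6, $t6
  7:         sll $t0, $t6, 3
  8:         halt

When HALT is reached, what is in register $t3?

li $t6, 33 → $t6=33
li $t0, 1 → $t0=1
li $t3, -2 → $t3=-2
add $t0, $t3, 9 → $t0=(-2)+9=7
sll $t3, $t0, 3 → $t3=7<<3=56
xor $t3, $t6, $t6 → $t3=33^33=0
sll $t0, $t6, 3 → $t0=33<<3=264
halt.

0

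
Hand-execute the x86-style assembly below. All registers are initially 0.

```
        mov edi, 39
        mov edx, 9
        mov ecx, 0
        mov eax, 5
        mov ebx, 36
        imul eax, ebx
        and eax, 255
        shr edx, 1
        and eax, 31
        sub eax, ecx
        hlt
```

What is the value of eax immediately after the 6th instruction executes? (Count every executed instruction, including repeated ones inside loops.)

after mov edi, 39: edi=39
after mov edx, 9: edx=9
after mov ecx, 0: ecx=0
after mov eax, 5: eax=5
after mov ebx, 36: ebx=36
after imul eax, ebx: eax=5*36=180
After step 6: eax = 180.

180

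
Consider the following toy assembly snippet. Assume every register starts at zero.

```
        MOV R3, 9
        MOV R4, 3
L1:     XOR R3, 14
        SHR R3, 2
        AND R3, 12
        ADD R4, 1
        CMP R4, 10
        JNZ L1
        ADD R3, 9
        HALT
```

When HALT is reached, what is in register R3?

9

after MOV R3, 9: R3=9
after MOV R4, 3: R4=3
after XOR R3, 14: R3=9^14=7
after SHR R3, 2: R3=7>>2=1
after AND R3, 12: R3=1&12=0
after ADD R4, 1: R4=3+1=4
CMP R4, 10  (cmp 4,10)
JNZ L1: taken
after XOR R3, 14: R3=0^14=14
after SHR R3, 2: R3=14>>2=3
after AND R3, 12: R3=3&12=0
after ADD R4, 1: R4=4+1=5
CMP R4, 10  (cmp 5,10)
JNZ L1: taken
after XOR R3, 14: R3=0^14=14
after SHR R3, 2: R3=14>>2=3
after AND R3, 12: R3=3&12=0
after ADD R4, 1: R4=5+1=6
CMP R4, 10  (cmp 6,10)
JNZ L1: taken
after XOR R3, 14: R3=0^14=14
after SHR R3, 2: R3=14>>2=3
after AND R3, 12: R3=3&12=0
after ADD R4, 1: R4=6+1=7
CMP R4, 10  (cmp 7,10)
JNZ L1: taken
after XOR R3, 14: R3=0^14=14
after SHR R3, 2: R3=14>>2=3
after AND R3, 12: R3=3&12=0
after ADD R4, 1: R4=7+1=8
CMP R4, 10  (cmp 8,10)
JNZ L1: taken
after XOR R3, 14: R3=0^14=14
after SHR R3, 2: R3=14>>2=3
after AND R3, 12: R3=3&12=0
after ADD R4, 1: R4=8+1=9
CMP R4, 10  (cmp 9,10)
JNZ L1: taken
after XOR R3, 14: R3=0^14=14
after SHR R3, 2: R3=14>>2=3
after AND R3, 12: R3=3&12=0
after ADD R4, 1: R4=9+1=10
CMP R4, 10  (cmp 10,10)
JNZ L1: not taken
after ADD R3, 9: R3=0+9=9
halt.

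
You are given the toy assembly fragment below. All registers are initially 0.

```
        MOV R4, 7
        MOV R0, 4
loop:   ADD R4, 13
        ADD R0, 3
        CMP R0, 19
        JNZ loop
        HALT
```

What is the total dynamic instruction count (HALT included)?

23

MOV R4, 7 → R4=7
MOV R0, 4 → R0=4
ADD R4, 13 → R4=7+13=20
ADD R0, 3 → R0=4+3=7
CMP R0, 19  (cmp 7,19)
JNZ loop: taken
ADD R4, 13 → R4=20+13=33
ADD R0, 3 → R0=7+3=10
CMP R0, 19  (cmp 10,19)
JNZ loop: taken
ADD R4, 13 → R4=33+13=46
ADD R0, 3 → R0=10+3=13
CMP R0, 19  (cmp 13,19)
JNZ loop: taken
ADD R4, 13 → R4=46+13=59
ADD R0, 3 → R0=13+3=16
CMP R0, 19  (cmp 16,19)
JNZ loop: taken
ADD R4, 13 → R4=59+13=72
ADD R0, 3 → R0=16+3=19
CMP R0, 19  (cmp 19,19)
JNZ loop: not taken
halt.
Total executed instructions: 23.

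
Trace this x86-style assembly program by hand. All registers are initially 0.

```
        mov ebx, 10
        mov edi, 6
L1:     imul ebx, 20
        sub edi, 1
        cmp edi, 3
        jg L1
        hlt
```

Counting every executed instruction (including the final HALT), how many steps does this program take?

15

mov ebx, 10 → ebx=10
mov edi, 6 → edi=6
imul ebx, 20 → ebx=10*20=200
sub edi, 1 → edi=6-1=5
cmp edi, 3  (cmp 5,3)
jg L1: taken
imul ebx, 20 → ebx=200*20=4000
sub edi, 1 → edi=5-1=4
cmp edi, 3  (cmp 4,3)
jg L1: taken
imul ebx, 20 → ebx=4000*20=80000
sub edi, 1 → edi=4-1=3
cmp edi, 3  (cmp 3,3)
jg L1: not taken
halt.
Total executed instructions: 15.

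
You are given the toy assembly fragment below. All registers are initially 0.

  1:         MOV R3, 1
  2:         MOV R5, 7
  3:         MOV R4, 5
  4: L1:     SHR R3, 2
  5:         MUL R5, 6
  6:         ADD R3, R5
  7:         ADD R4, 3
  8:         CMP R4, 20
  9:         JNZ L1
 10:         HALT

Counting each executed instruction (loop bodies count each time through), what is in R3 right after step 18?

MOV R3, 1 → R3=1
MOV R5, 7 → R5=7
MOV R4, 5 → R4=5
SHR R3, 2 → R3=1>>2=0
MUL R5, 6 → R5=7*6=42
ADD R3, R5 → R3=0+42=42
ADD R4, 3 → R4=5+3=8
CMP R4, 20  (cmp 8,20)
JNZ L1: taken
SHR R3, 2 → R3=42>>2=10
MUL R5, 6 → R5=42*6=252
ADD R3, R5 → R3=10+252=262
ADD R4, 3 → R4=8+3=11
CMP R4, 20  (cmp 11,20)
JNZ L1: taken
SHR R3, 2 → R3=262>>2=65
MUL R5, 6 → R5=252*6=1512
ADD R3, R5 → R3=65+1512=1577
After step 18: R3 = 1577.

1577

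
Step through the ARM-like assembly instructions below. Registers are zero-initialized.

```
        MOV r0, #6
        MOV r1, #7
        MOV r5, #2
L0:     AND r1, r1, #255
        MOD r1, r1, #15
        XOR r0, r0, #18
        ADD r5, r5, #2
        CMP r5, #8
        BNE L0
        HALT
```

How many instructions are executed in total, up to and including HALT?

22

after MOV r0, #6: r0=6
after MOV r1, #7: r1=7
after MOV r5, #2: r5=2
after AND r1, r1, #255: r1=7&255=7
after MOD r1, r1, #15: r1=7%15=7
after XOR r0, r0, #18: r0=6^18=20
after ADD r5, r5, #2: r5=2+2=4
CMP r5, #8  (cmp 4,8)
BNE L0: taken
after AND r1, r1, #255: r1=7&255=7
after MOD r1, r1, #15: r1=7%15=7
after XOR r0, r0, #18: r0=20^18=6
after ADD r5, r5, #2: r5=4+2=6
CMP r5, #8  (cmp 6,8)
BNE L0: taken
after AND r1, r1, #255: r1=7&255=7
after MOD r1, r1, #15: r1=7%15=7
after XOR r0, r0, #18: r0=6^18=20
after ADD r5, r5, #2: r5=6+2=8
CMP r5, #8  (cmp 8,8)
BNE L0: not taken
halt.
Total executed instructions: 22.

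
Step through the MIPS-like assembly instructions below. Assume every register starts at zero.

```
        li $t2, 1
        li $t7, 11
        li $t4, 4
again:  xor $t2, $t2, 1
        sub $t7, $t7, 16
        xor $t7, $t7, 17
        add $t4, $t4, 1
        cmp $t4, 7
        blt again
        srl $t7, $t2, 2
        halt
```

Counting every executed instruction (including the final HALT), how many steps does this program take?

23

after li $t2, 1: $t2=1
after li $t7, 11: $t7=11
after li $t4, 4: $t4=4
after xor $t2, $t2, 1: $t2=1^1=0
after sub $t7, $t7, 16: $t7=11-16=-5
after xor $t7, $t7, 17: $t7=(-5)^17=-22
after add $t4, $t4, 1: $t4=4+1=5
cmp $t4, 7  (cmp 5,7)
blt again: taken
after xor $t2, $t2, 1: $t2=0^1=1
after sub $t7, $t7, 16: $t7=(-22)-16=-38
after xor $t7, $t7, 17: $t7=(-38)^17=-53
after add $t4, $t4, 1: $t4=5+1=6
cmp $t4, 7  (cmp 6,7)
blt again: taken
after xor $t2, $t2, 1: $t2=1^1=0
after sub $t7, $t7, 16: $t7=(-53)-16=-69
after xor $t7, $t7, 17: $t7=(-69)^17=-86
after add $t4, $t4, 1: $t4=6+1=7
cmp $t4, 7  (cmp 7,7)
blt again: not taken
after srl $t7, $t2, 2: $t7=0>>2=0
halt.
Total executed instructions: 23.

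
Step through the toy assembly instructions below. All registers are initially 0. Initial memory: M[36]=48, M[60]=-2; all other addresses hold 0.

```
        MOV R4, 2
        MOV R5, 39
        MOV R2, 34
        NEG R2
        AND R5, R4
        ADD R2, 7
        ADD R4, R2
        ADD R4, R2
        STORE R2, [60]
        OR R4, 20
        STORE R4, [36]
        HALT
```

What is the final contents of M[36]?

-36

after MOV R4, 2: R4=2
after MOV R5, 39: R5=39
after MOV R2, 34: R2=34
after NEG R2: R2=-(34)=-34
after AND R5, R4: R5=39&2=2
after ADD R2, 7: R2=(-34)+7=-27
after ADD R4, R2: R4=2+(-27)=-25
after ADD R4, R2: R4=(-25)+(-27)=-52
STORE R2, [60] → M[60]=-27
after OR R4, 20: R4=(-52)|20=-36
STORE R4, [36] → M[36]=-36
halt.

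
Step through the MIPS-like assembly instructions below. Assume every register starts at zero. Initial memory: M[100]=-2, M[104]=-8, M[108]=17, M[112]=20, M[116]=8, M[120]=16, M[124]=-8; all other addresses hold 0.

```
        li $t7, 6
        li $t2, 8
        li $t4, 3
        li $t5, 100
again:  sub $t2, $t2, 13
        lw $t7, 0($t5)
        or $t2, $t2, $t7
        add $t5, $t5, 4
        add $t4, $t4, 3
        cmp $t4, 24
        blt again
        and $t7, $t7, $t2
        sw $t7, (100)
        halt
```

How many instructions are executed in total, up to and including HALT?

56

$t7=6
$t2=8
$t4=3
$t5=100
$t2=8-13=-5
$t7=M[100]=-2
$t2=(-5)|(-2)=-1
$t5=100+4=104
$t4=3+3=6
cmp $t4, 24  (cmp 6,24)
blt again: taken
$t2=(-1)-13=-14
$t7=M[104]=-8
$t2=(-14)|(-8)=-6
$t5=104+4=108
$t4=6+3=9
cmp $t4, 24  (cmp 9,24)
blt again: taken
$t2=(-6)-13=-19
$t7=M[108]=17
$t2=(-19)|17=-3
$t5=108+4=112
$t4=9+3=12
cmp $t4, 24  (cmp 12,24)
blt again: taken
$t2=(-3)-13=-16
$t7=M[112]=20
$t2=(-16)|20=-12
$t5=112+4=116
$t4=12+3=15
cmp $t4, 24  (cmp 15,24)
blt again: taken
$t2=(-12)-13=-25
$t7=M[116]=8
$t2=(-25)|8=-17
$t5=116+4=120
$t4=15+3=18
cmp $t4, 24  (cmp 18,24)
blt again: taken
$t2=(-17)-13=-30
$t7=M[120]=16
$t2=(-30)|16=-14
$t5=120+4=124
$t4=18+3=21
cmp $t4, 24  (cmp 21,24)
blt again: taken
$t2=(-14)-13=-27
$t7=M[124]=-8
$t2=(-27)|(-8)=-3
$t5=124+4=128
$t4=21+3=24
cmp $t4, 24  (cmp 24,24)
blt again: not taken
$t7=(-8)&(-3)=-8
sw $t7, (100) → M[100]=-8
halt.
Total executed instructions: 56.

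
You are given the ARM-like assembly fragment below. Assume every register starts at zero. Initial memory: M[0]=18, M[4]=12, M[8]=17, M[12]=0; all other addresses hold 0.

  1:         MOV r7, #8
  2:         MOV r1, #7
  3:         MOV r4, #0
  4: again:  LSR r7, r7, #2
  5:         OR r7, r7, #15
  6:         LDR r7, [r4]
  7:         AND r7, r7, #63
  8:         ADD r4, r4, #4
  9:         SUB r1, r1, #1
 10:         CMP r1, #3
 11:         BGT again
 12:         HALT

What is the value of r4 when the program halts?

after MOV r7, #8: r7=8
after MOV r1, #7: r1=7
after MOV r4, #0: r4=0
after LSR r7, r7, #2: r7=8>>2=2
after OR r7, r7, #15: r7=2|15=15
after LDR r7, [r4]: r7=M[0]=18
after AND r7, r7, #63: r7=18&63=18
after ADD r4, r4, #4: r4=0+4=4
after SUB r1, r1, #1: r1=7-1=6
CMP r1, #3  (cmp 6,3)
BGT again: taken
after LSR r7, r7, #2: r7=18>>2=4
after OR r7, r7, #15: r7=4|15=15
after LDR r7, [r4]: r7=M[4]=12
after AND r7, r7, #63: r7=12&63=12
after ADD r4, r4, #4: r4=4+4=8
after SUB r1, r1, #1: r1=6-1=5
CMP r1, #3  (cmp 5,3)
BGT again: taken
after LSR r7, r7, #2: r7=12>>2=3
after OR r7, r7, #15: r7=3|15=15
after LDR r7, [r4]: r7=M[8]=17
after AND r7, r7, #63: r7=17&63=17
after ADD r4, r4, #4: r4=8+4=12
after SUB r1, r1, #1: r1=5-1=4
CMP r1, #3  (cmp 4,3)
BGT again: taken
after LSR r7, r7, #2: r7=17>>2=4
after OR r7, r7, #15: r7=4|15=15
after LDR r7, [r4]: r7=M[12]=0
after AND r7, r7, #63: r7=0&63=0
after ADD r4, r4, #4: r4=12+4=16
after SUB r1, r1, #1: r1=4-1=3
CMP r1, #3  (cmp 3,3)
BGT again: not taken
halt.

16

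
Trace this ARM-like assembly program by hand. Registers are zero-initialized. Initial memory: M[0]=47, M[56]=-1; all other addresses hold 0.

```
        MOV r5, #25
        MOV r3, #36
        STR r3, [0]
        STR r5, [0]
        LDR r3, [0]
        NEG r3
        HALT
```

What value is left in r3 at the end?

-25

r5=25
r3=36
STR r3, [0] → M[0]=36
STR r5, [0] → M[0]=25
r3=M[0]=25
r3=-(25)=-25
halt.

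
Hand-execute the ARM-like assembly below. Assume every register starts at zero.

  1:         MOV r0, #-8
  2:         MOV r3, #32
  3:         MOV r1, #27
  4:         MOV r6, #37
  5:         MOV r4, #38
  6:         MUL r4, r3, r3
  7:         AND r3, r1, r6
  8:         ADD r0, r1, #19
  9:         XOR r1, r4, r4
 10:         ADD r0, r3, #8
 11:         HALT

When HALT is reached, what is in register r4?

1024

MOV r0, #-8 → r0=-8
MOV r3, #32 → r3=32
MOV r1, #27 → r1=27
MOV r6, #37 → r6=37
MOV r4, #38 → r4=38
MUL r4, r3, r3 → r4=32*32=1024
AND r3, r1, r6 → r3=27&37=1
ADD r0, r1, #19 → r0=27+19=46
XOR r1, r4, r4 → r1=1024^1024=0
ADD r0, r3, #8 → r0=1+8=9
halt.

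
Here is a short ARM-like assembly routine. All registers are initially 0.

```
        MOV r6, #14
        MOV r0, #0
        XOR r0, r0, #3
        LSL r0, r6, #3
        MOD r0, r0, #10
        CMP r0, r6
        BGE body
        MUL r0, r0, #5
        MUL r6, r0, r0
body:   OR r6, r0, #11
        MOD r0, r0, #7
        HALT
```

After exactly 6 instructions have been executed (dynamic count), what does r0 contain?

2

r6=14
r0=0
r0=0^3=3
r0=14<<3=112
r0=112%10=2
CMP r0, r6  (cmp 2,14)
After step 6: r0 = 2.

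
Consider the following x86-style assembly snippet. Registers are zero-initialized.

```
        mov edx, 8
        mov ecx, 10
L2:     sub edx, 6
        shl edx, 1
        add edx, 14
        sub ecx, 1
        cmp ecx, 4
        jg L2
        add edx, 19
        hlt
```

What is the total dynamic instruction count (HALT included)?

40

mov edx, 8 → edx=8
mov ecx, 10 → ecx=10
sub edx, 6 → edx=8-6=2
shl edx, 1 → edx=2<<1=4
add edx, 14 → edx=4+14=18
sub ecx, 1 → ecx=10-1=9
cmp ecx, 4  (cmp 9,4)
jg L2: taken
sub edx, 6 → edx=18-6=12
shl edx, 1 → edx=12<<1=24
add edx, 14 → edx=24+14=38
sub ecx, 1 → ecx=9-1=8
cmp ecx, 4  (cmp 8,4)
jg L2: taken
sub edx, 6 → edx=38-6=32
shl edx, 1 → edx=32<<1=64
add edx, 14 → edx=64+14=78
sub ecx, 1 → ecx=8-1=7
cmp ecx, 4  (cmp 7,4)
jg L2: taken
sub edx, 6 → edx=78-6=72
shl edx, 1 → edx=72<<1=144
add edx, 14 → edx=144+14=158
sub ecx, 1 → ecx=7-1=6
cmp ecx, 4  (cmp 6,4)
jg L2: taken
sub edx, 6 → edx=158-6=152
shl edx, 1 → edx=152<<1=304
add edx, 14 → edx=304+14=318
sub ecx, 1 → ecx=6-1=5
cmp ecx, 4  (cmp 5,4)
jg L2: taken
sub edx, 6 → edx=318-6=312
shl edx, 1 → edx=312<<1=624
add edx, 14 → edx=624+14=638
sub ecx, 1 → ecx=5-1=4
cmp ecx, 4  (cmp 4,4)
jg L2: not taken
add edx, 19 → edx=638+19=657
halt.
Total executed instructions: 40.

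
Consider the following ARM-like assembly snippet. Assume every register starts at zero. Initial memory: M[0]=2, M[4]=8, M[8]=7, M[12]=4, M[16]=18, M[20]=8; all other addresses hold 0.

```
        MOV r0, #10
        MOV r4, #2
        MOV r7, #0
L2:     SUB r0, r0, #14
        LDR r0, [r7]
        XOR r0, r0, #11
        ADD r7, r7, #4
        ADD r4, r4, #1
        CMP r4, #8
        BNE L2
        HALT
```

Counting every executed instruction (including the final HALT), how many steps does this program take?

46

MOV r0, #10 → r0=10
MOV r4, #2 → r4=2
MOV r7, #0 → r7=0
SUB r0, r0, #14 → r0=10-14=-4
LDR r0, [r7] → r0=M[0]=2
XOR r0, r0, #11 → r0=2^11=9
ADD r7, r7, #4 → r7=0+4=4
ADD r4, r4, #1 → r4=2+1=3
CMP r4, #8  (cmp 3,8)
BNE L2: taken
SUB r0, r0, #14 → r0=9-14=-5
LDR r0, [r7] → r0=M[4]=8
XOR r0, r0, #11 → r0=8^11=3
ADD r7, r7, #4 → r7=4+4=8
ADD r4, r4, #1 → r4=3+1=4
CMP r4, #8  (cmp 4,8)
BNE L2: taken
SUB r0, r0, #14 → r0=3-14=-11
LDR r0, [r7] → r0=M[8]=7
XOR r0, r0, #11 → r0=7^11=12
ADD r7, r7, #4 → r7=8+4=12
ADD r4, r4, #1 → r4=4+1=5
CMP r4, #8  (cmp 5,8)
BNE L2: taken
SUB r0, r0, #14 → r0=12-14=-2
LDR r0, [r7] → r0=M[12]=4
XOR r0, r0, #11 → r0=4^11=15
ADD r7, r7, #4 → r7=12+4=16
ADD r4, r4, #1 → r4=5+1=6
CMP r4, #8  (cmp 6,8)
BNE L2: taken
SUB r0, r0, #14 → r0=15-14=1
LDR r0, [r7] → r0=M[16]=18
XOR r0, r0, #11 → r0=18^11=25
ADD r7, r7, #4 → r7=16+4=20
ADD r4, r4, #1 → r4=6+1=7
CMP r4, #8  (cmp 7,8)
BNE L2: taken
SUB r0, r0, #14 → r0=25-14=11
LDR r0, [r7] → r0=M[20]=8
XOR r0, r0, #11 → r0=8^11=3
ADD r7, r7, #4 → r7=20+4=24
ADD r4, r4, #1 → r4=7+1=8
CMP r4, #8  (cmp 8,8)
BNE L2: not taken
halt.
Total executed instructions: 46.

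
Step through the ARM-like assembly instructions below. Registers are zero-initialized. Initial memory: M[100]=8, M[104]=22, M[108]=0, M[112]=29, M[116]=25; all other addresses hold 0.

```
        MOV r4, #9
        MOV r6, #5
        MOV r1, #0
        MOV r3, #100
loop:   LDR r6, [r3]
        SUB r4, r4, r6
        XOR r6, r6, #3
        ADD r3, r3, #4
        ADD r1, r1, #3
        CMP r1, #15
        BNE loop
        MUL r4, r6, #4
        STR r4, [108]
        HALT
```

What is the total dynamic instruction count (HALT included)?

42

MOV r4, #9 → r4=9
MOV r6, #5 → r6=5
MOV r1, #0 → r1=0
MOV r3, #100 → r3=100
LDR r6, [r3] → r6=M[100]=8
SUB r4, r4, r6 → r4=9-8=1
XOR r6, r6, #3 → r6=8^3=11
ADD r3, r3, #4 → r3=100+4=104
ADD r1, r1, #3 → r1=0+3=3
CMP r1, #15  (cmp 3,15)
BNE loop: taken
LDR r6, [r3] → r6=M[104]=22
SUB r4, r4, r6 → r4=1-22=-21
XOR r6, r6, #3 → r6=22^3=21
ADD r3, r3, #4 → r3=104+4=108
ADD r1, r1, #3 → r1=3+3=6
CMP r1, #15  (cmp 6,15)
BNE loop: taken
LDR r6, [r3] → r6=M[108]=0
SUB r4, r4, r6 → r4=(-21)-0=-21
XOR r6, r6, #3 → r6=0^3=3
ADD r3, r3, #4 → r3=108+4=112
ADD r1, r1, #3 → r1=6+3=9
CMP r1, #15  (cmp 9,15)
BNE loop: taken
LDR r6, [r3] → r6=M[112]=29
SUB r4, r4, r6 → r4=(-21)-29=-50
XOR r6, r6, #3 → r6=29^3=30
ADD r3, r3, #4 → r3=112+4=116
ADD r1, r1, #3 → r1=9+3=12
CMP r1, #15  (cmp 12,15)
BNE loop: taken
LDR r6, [r3] → r6=M[116]=25
SUB r4, r4, r6 → r4=(-50)-25=-75
XOR r6, r6, #3 → r6=25^3=26
ADD r3, r3, #4 → r3=116+4=120
ADD r1, r1, #3 → r1=12+3=15
CMP r1, #15  (cmp 15,15)
BNE loop: not taken
MUL r4, r6, #4 → r4=26*4=104
STR r4, [108] → M[108]=104
halt.
Total executed instructions: 42.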